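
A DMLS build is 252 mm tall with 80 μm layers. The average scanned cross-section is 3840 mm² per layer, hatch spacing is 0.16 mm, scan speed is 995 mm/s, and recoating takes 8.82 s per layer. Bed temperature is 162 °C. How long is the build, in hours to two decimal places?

28.82 hours

Layers = ⌈252/0.08⌉ = 3150.
Per-layer scan distance: 3840 / 0.16 → 24000 mm.
Scan time per layer = 24000 / 995, so 24.1206 s.
Layer cycle = 24.1206 + 8.82 = 32.9406 s.
Total: 3150 × 32.9406 s = 103762.89 s → 28.82 hours.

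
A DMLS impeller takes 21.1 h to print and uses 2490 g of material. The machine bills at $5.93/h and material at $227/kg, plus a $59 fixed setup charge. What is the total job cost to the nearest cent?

Machine-time cost: 5.93 × 21.1 → $125.123.
Material charge = 227 × 2490/1000 = $565.23.
Total = 125.123 + 565.23 + 59 = 749.353 ≈ $749.35.

$749.35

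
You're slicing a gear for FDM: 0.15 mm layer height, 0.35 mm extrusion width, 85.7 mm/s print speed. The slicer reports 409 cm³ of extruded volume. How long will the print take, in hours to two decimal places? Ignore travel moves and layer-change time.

25.25 hours

Bead cross-section = 0.15 × 0.35 = 0.0525 mm².
Total extruded path = 409000/0.0525 = 7790476.2 mm.
Extrusion time = 7790476.2 / 85.7 = 90904 s.
In the requested units: 90904 s = 25.25 hours.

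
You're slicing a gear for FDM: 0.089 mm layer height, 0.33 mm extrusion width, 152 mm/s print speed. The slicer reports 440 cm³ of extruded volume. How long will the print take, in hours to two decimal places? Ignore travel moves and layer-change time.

27.38 hours

Line area: 0.089 × 0.33 → 0.02937 mm².
Path length: 440000 mm³ / 0.02937 mm² → 14981273.4 mm.
Time extruding = 14981273.4 / 152 = 98561 s.
Converting: 98561 s = 27.38 hours.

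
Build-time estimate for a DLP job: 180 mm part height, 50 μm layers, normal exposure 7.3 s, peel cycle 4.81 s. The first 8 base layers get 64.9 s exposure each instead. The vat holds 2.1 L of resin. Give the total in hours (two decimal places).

Layers = ⌈180/0.05⌉ = 3600.
Burn-in layers = 8 × (64.9 + 4.81) = 557.68 s.
Regular layers: 3592 × (7.3 + 4.81) → 43499.12 s.
Total = 557.68 + 43499.12 = 44056.8 s = 12.24 hours.

12.24 hours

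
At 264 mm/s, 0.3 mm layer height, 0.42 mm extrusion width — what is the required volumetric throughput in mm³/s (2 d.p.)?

33.26

Extrusion cross-section: 0.3 × 0.42 → 0.126 mm².
Volumetric flow = 264 × 0.126 = 33.26 mm³/s.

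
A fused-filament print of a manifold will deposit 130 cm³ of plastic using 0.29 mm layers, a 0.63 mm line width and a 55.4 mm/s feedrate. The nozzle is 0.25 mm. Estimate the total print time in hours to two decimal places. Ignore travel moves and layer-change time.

Bead cross-section: 0.29 × 0.63 → 0.1827 mm².
Total extruded path = 130000/0.1827 = 711549 mm.
Time extruding = 711549 / 55.4, so 12843.8 s.
That's 12843.8 s → 3.57 hours.

3.57 hours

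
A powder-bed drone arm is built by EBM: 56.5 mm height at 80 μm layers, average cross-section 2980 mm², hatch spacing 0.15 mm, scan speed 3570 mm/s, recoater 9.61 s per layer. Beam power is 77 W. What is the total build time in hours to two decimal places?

2.98 hours

Layer count = ceil(56.5 / 0.08) = 707.
Scan path per layer: 2980 / 0.15 → 19866.7 mm.
Beam time per layer = 19866.7 / 3570 = 5.5649 s.
Per-layer time = 5.5649 + 9.61, so 15.1749 s.
Build time = 707 × 15.1749 = 10728.6543 s = 2.98 hours.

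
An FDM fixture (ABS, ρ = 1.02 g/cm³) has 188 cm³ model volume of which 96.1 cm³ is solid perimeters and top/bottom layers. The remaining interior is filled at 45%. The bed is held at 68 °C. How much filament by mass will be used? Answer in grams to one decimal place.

Infill region = 188 − 96.1 = 91.9 cm³.
Deposited infill = 0.45 × 91.9 = 41.355 cm³.
Deposited volume = 96.1 + 41.355, so 137.455 cm³.
Mass: 137.455 × 1.02 → 140.2041 g.

140.2 g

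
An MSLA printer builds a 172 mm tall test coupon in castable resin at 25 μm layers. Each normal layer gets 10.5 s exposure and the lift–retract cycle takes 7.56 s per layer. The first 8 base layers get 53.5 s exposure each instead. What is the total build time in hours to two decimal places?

34.61 hours

Number of layers: 172 / 0.025 → 6880 (rounded up).
Bottom layers = 8 × (53.5 + 7.56), so 488.48 s.
Regular layers = 6872 × (10.5 + 7.56) = 124108.32 s.
Sum: 488.48 + 124108.32 = 124596.8 s → 34.61 hours.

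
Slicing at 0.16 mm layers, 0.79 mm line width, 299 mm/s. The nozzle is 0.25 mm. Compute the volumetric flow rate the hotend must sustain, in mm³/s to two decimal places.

37.79

A = 0.16 × 0.79 = 0.1264 mm².
Q = v·A = 299 × 0.1264 = 37.79 mm³/s.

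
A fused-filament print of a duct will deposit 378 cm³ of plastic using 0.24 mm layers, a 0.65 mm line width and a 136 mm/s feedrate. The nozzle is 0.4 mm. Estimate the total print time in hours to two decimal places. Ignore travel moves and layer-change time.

4.95 hours

Bead cross-section = 0.24 × 0.65 = 0.156 mm².
Toolpath length = 378 cm³ / 0.156 mm² = 378000 / 0.156 = 2423076.9 mm.
Extrusion time = 2423076.9 / 136 = 17816.7 s.
That's 17816.7 s → 4.95 hours.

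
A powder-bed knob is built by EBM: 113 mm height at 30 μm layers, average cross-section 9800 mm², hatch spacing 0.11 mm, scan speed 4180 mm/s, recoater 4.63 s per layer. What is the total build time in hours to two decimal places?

Layers = ⌈113/0.03⌉ = 3767.
Hatch length per layer = 9800 / 0.11 = 89090.9 mm.
Beam time per layer = 89090.9 / 4180, so 21.3136 s.
Per-layer time: 21.3136 + 4.63 → 25.9436 s.
Build time = 3767 × 25.9436 = 97729.5412 s = 27.15 hours.

27.15 hours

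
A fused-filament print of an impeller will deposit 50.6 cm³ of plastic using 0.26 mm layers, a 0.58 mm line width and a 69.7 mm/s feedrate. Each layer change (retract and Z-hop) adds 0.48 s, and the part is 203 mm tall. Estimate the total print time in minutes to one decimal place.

86.5 minutes

Line area: 0.26 × 0.58 → 0.1508 mm².
Path length: 50600 mm³ / 0.1508 mm² → 335543.8 mm.
Time extruding = 335543.8 / 69.7 = 4814.1 s.
Number of layers: 203 / 0.26 → 781 (rounded up).
Layer-change overhead = 781 × 0.48 = 374.88 s.
Altogether 4814.1 + 374.88 = 5188.98 s, i.e. 86.5 minutes.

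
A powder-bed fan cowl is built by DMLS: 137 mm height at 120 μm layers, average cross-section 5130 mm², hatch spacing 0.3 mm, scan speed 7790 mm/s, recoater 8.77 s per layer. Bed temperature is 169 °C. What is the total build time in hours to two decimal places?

Number of layers: 137 / 0.12 → 1142 (rounded up).
Hatch length per layer = 5130 / 0.3 = 17100 mm.
Scan time per layer = 17100 / 7790, so 2.1951 s.
Layer cycle = 2.1951 + 8.77 = 10.9651 s.
Build time = 1142 × 10.9651 = 12522.1442 s = 3.48 hours.

3.48 hours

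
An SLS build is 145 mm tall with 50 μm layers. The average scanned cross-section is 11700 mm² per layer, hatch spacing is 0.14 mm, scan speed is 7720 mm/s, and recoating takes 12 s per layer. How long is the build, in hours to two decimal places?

18.39 hours

Layers = ⌈145/0.05⌉ = 2900.
Scan path per layer = 11700 / 0.14 = 83571.4 mm.
Scan time per layer = 83571.4 / 7720, so 10.8253 s.
Per-layer time = 10.8253 + 12 = 22.8253 s.
2900 layers × 22.8253 s/layer = 66193.37 s, i.e. 18.39 hours.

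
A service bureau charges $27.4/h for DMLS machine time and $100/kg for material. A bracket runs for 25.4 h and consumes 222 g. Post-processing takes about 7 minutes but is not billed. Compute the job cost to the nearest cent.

Machine cost = 27.4 × 25.4 = $695.96.
Material cost = 100 × 222/1000 = $22.20.
Total = 695.96 + 22.20 = $718.16.

$718.16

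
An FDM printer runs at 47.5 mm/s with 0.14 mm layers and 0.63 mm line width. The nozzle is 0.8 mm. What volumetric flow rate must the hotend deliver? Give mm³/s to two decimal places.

4.19

A = 0.14 × 0.63 = 0.0882 mm².
Q = v·A = 47.5 × 0.0882 = 4.19 mm³/s.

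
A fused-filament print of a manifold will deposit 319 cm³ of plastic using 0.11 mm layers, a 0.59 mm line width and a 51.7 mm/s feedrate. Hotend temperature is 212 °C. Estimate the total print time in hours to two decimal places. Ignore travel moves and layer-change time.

Bead cross-section: 0.11 × 0.59 → 0.0649 mm².
Path length: 319000 mm³ / 0.0649 mm² → 4915254.2 mm.
Time extruding = 4915254.2 / 51.7, so 95072.6 s.
95072.6 s = 26.41 hours.

26.41 hours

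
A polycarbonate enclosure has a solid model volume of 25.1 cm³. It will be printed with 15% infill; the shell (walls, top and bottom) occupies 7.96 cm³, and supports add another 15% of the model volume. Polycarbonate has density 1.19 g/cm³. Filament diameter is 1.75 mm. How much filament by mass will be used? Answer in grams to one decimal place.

Volume inside the shell: 25.1 − 7.96 → 17.14 cm³.
Infill volume = 0.15 × 17.14, so 2.571 cm³.
Support: 0.15 × 25.1 → 3.765 cm³.
Total extruded: 7.96 + 2.571 + 3.765 → 14.296 cm³.
Mass = 14.296 × 1.19 = 17.01224 g.

17.0 g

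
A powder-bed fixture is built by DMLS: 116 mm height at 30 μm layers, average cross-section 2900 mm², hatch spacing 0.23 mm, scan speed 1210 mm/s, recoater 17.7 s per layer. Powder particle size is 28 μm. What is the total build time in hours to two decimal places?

30.21 hours

Layer count = ceil(116 / 0.03) = 3867.
Scan path per layer: 2900 / 0.23 → 12608.7 mm.
Scan time per layer = 12608.7 / 1210 = 10.4204 s.
Layer cycle: 10.4204 + 17.7 → 28.1204 s.
3867 layers × 28.1204 s/layer = 108741.5868 s, i.e. 30.21 hours.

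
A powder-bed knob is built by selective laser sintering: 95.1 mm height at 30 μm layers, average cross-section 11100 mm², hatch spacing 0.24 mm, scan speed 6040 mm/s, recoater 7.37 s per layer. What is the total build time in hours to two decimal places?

13.23 hours

Layers = ⌈95.1/0.03⌉ = 3170.
Scan path per layer = 11100 / 0.24, so 46250 mm.
Per-layer scan time: 46250 / 6040 → 7.6573 s.
Layer cycle: 7.6573 + 7.37 → 15.0273 s.
Build time = 3170 × 15.0273 = 47636.541 s = 13.23 hours.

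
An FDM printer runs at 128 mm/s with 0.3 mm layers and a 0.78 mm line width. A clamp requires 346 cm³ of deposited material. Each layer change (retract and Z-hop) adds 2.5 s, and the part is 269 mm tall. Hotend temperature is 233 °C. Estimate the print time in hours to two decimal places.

3.83 hours

Extrusion cross-section = 0.3 × 0.78 = 0.234 mm².
Total extruded path = 346000/0.234 = 1478632.5 mm.
Extrusion time = 1478632.5 / 128 = 11551.8 s.
Layers = ⌈269/0.3⌉ = 897.
Z-hop total = 897 × 2.5 = 2242.5 s.
Altogether 11551.8 + 2242.5 = 13794.3 s, i.e. 3.83 hours.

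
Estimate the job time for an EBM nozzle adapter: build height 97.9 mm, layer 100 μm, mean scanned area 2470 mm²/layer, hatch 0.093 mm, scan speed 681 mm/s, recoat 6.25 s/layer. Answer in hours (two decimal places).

Layer count = ceil(97.9 / 0.1) = 979.
Per-layer scan distance = 2470 / 0.093 = 26559.1 mm.
Per-layer scan time: 26559.1 / 681 → 39.0001 s.
Time per layer = 39.0001 + 6.25, so 45.2501 s.
Total: 979 × 45.2501 s = 44299.8479 s → 12.31 hours.

12.31 hours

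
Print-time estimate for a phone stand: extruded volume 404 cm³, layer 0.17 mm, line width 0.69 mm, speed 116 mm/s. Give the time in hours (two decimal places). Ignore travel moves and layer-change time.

Extrusion cross-section: 0.17 × 0.69 → 0.1173 mm².
Toolpath length = 404 cm³ / 0.1173 mm² = 404000 / 0.1173 = 3444160.3 mm.
Print-move time = 3444160.3 / 116 = 29691 s.
29691 s = 8.25 hours.

8.25 hours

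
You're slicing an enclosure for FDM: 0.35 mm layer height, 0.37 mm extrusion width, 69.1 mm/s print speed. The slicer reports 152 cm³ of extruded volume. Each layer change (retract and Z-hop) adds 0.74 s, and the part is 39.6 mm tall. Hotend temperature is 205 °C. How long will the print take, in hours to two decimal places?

4.74 hours

Bead cross-section = 0.35 × 0.37 = 0.1295 mm².
Total extruded path = 152000/0.1295 = 1173745.2 mm.
Print-move time: 1173745.2 / 69.1 → 16986.2 s.
Layers = ⌈39.6/0.35⌉ = 114.
Z-hop total = 114 × 0.74 = 84.36 s.
Total = 16986.2 + 84.36 = 17070.56 s = 4.74 hours.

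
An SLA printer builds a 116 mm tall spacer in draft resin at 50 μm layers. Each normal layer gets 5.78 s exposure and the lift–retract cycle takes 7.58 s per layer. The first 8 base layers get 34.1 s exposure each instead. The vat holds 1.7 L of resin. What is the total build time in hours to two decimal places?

8.67 hours

Layer count = ceil(116 / 0.05) = 2320.
Bottom layers = 8 × (34.1 + 7.58) = 333.44 s.
Normal layers = 2312 × (5.78 + 7.58), so 30888.32 s.
Sum: 333.44 + 30888.32 = 31221.76 s → 8.67 hours.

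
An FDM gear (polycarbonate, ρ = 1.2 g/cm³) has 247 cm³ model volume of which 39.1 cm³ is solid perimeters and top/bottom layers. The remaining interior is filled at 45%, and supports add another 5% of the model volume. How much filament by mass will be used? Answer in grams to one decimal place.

Interior volume = 247 − 39.1 = 207.9 cm³.
Deposited infill = 0.45 × 207.9, so 93.555 cm³.
Support = 0.05 × 247 = 12.35 cm³.
Deposited volume = 39.1 + 93.555 + 12.35, so 145.005 cm³.
Mass: 145.005 × 1.2 → 174.006 g.

174.0 g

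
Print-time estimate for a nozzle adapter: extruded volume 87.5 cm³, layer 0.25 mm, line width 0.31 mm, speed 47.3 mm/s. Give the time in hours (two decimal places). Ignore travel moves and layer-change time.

Line area = 0.25 × 0.31, so 0.0775 mm².
Toolpath length = 87.5 cm³ / 0.0775 mm² = 87500 / 0.0775 = 1129032.3 mm.
Extrusion time = 1129032.3 / 47.3 = 23869.6 s.
In the requested units: 23869.6 s = 6.63 hours.

6.63 hours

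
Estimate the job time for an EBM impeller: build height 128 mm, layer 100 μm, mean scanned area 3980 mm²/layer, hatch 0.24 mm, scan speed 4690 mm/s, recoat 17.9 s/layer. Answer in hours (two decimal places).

Number of layers: 128 / 0.1 → 1280 (rounded up).
Per-layer scan distance = 3980 / 0.24, so 16583.3 mm.
Per-layer scan time = 16583.3 / 4690, so 3.5359 s.
Per-layer time: 3.5359 + 17.9 → 21.4359 s.
1280 layers × 21.4359 s/layer = 27437.952 s, i.e. 7.62 hours.

7.62 hours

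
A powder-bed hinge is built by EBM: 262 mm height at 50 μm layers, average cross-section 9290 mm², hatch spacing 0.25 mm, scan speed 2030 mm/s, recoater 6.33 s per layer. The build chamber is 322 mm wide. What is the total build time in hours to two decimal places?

35.86 hours

Layer count = ceil(262 / 0.05) = 5240.
Hatch length per layer = 9290 / 0.25, so 37160 mm.
Per-layer scan time = 37160 / 2030, so 18.3054 s.
Layer cycle = 18.3054 + 6.33 = 24.6354 s.
Build time = 5240 × 24.6354 = 129089.496 s = 35.86 hours.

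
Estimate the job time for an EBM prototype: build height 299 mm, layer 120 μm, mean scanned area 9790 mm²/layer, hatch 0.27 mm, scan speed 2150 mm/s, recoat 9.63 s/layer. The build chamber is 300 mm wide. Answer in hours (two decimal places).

Layers = ⌈299/0.12⌉ = 2492.
Per-layer scan distance = 9790 / 0.27 = 36259.3 mm.
Per-layer scan time = 36259.3 / 2150, so 16.8648 s.
Per-layer time: 16.8648 + 9.63 → 26.4948 s.
2492 layers × 26.4948 s/layer = 66025.0416 s, i.e. 18.34 hours.

18.34 hours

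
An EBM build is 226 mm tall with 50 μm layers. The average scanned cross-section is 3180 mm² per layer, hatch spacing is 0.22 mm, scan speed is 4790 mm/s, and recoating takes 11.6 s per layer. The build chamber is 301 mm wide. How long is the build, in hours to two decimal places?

Layer count = ceil(226 / 0.05) = 4520.
Hatch length per layer = 3180 / 0.22, so 14454.5 mm.
Per-layer scan time: 14454.5 / 4790 → 3.0176 s.
Time per layer: 3.0176 + 11.6 → 14.6176 s.
Total: 4520 × 14.6176 s = 66071.552 s → 18.35 hours.

18.35 hours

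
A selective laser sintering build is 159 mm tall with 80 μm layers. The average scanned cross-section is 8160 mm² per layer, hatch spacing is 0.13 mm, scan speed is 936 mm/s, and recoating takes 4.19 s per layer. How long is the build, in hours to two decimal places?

39.35 hours

Layers = ⌈159/0.08⌉ = 1988.
Per-layer scan distance: 8160 / 0.13 → 62769.2 mm.
Scan time per layer: 62769.2 / 936 → 67.0611 s.
Per-layer time: 67.0611 + 4.19 → 71.2511 s.
1988 layers × 71.2511 s/layer = 141647.1868 s, i.e. 39.35 hours.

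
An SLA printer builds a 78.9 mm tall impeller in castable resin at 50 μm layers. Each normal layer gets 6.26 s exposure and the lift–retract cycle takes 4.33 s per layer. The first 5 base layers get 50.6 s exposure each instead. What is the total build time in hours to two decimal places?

4.70 hours

Layers = ⌈78.9/0.05⌉ = 1578.
Base layers: 5 × (50.6 + 4.33) → 274.65 s.
Remaining layers: 1573 × (6.26 + 4.33) → 16658.07 s.
Total = 274.65 + 16658.07 = 16932.72 s = 4.70 hours.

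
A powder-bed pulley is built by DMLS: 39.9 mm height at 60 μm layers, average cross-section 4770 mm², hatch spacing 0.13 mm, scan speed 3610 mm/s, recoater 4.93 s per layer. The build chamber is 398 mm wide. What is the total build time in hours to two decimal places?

2.79 hours

Number of layers: 39.9 / 0.06 → 665 (rounded up).
Per-layer scan distance: 4770 / 0.13 → 36692.3 mm.
Laser time per layer = 36692.3 / 3610 = 10.1641 s.
Layer cycle: 10.1641 + 4.93 → 15.0941 s.
Total: 665 × 15.0941 s = 10037.5765 s → 2.79 hours.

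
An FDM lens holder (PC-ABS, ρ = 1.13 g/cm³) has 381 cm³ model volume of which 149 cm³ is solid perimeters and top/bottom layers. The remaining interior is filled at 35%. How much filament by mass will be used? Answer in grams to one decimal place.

260.1 g

Volume inside the shell = 381 − 149, so 232 cm³.
Infill deposited = 0.35 × 232, so 81.2 cm³.
Total printed volume = 149 + 81.2 = 230.2 cm³.
Mass = 230.2 × 1.13 = 260.126 g.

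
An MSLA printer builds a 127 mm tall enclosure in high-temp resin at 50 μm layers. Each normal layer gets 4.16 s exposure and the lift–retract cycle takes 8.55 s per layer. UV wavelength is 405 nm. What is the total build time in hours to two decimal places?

Layers = ⌈127/0.05⌉ = 2540.
Cycle time = 4.16 + 8.55 = 12.71 s.
Total = 2540 × 12.71 = 32283.4 s = 8.97 hours.

8.97 hours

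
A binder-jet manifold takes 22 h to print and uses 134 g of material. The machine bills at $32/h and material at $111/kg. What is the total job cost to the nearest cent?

Machine cost = 32 × 22, so $704.00.
Feedstock cost = 111 × 134/1000, so $14.874.
Total = 704.00 + 14.874 = 718.874 ≈ $718.87.

$718.87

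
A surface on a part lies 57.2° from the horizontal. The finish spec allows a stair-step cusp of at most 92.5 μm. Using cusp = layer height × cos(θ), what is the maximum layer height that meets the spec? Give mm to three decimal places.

cos(57.2°) = 0.5417; t_max = 0.0925/0.5417 = 0.171 mm.

0.171 mm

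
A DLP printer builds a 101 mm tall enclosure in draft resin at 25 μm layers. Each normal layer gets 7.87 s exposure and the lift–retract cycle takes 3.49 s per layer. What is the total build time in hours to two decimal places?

12.75 hours

Layer count = ceil(101 / 0.025) = 4040.
Cycle time: 7.87 + 3.49 → 11.36 s.
Total = 4040 × 11.36 = 45894.4 s = 12.75 hours.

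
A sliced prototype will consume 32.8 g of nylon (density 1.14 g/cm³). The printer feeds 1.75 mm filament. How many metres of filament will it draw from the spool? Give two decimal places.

Volume = 32.8 g / 1.14 g·cm⁻³ = 28.7719 cm³ = 28771.9 mm³.
Cross-section of 1.75 mm filament: π·(1.75/2)² = 2.4053 mm².
Length = 28771.9 / 2.4053 = 11961.88 mm = 11.96 m.

11.96 m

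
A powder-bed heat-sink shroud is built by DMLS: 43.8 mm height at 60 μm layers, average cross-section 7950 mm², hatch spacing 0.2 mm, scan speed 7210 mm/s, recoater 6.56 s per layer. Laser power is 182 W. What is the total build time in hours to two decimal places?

2.45 hours

Layers = ⌈43.8/0.06⌉ = 730.
Hatch length per layer = 7950 / 0.2 = 39750 mm.
Laser time per layer: 39750 / 7210 → 5.5132 s.
Time per layer = 5.5132 + 6.56 = 12.0732 s.
730 layers × 12.0732 s/layer = 8813.436 s, i.e. 2.45 hours.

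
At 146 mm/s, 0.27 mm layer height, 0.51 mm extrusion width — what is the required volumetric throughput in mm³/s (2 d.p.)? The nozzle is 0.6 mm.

Extrusion cross-section = 0.27 × 0.51 = 0.1377 mm².
Q = v·A = 146 × 0.1377 = 20.10 mm³/s.

20.10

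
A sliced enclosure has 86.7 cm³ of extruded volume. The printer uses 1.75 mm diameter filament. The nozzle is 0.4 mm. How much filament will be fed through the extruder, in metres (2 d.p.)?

Cross-section of 1.75 mm filament: π·(1.75/2)² = 2.4053 mm².
Length = 86.7 cm³ / 2.4053 mm² = 86700 / 2.4053 = 36045.4 mm = 36.05 m.

36.05 m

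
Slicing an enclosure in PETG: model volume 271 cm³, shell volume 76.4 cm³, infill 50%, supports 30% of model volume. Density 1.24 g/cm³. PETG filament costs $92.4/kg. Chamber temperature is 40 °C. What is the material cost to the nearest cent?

Infill region: 271 − 76.4 → 194.6 cm³.
Infill volume = 0.50 × 194.6 = 97.3 cm³.
Support = 0.30 × 271 = 81.3 cm³.
Total printed volume = 76.4 + 97.3 + 81.3 = 255 cm³.
Mass = 255 × 1.24, so 316.2 g.
At $92.4/kg: 316.2/1000 × 92.4 = $29.22.

$29.22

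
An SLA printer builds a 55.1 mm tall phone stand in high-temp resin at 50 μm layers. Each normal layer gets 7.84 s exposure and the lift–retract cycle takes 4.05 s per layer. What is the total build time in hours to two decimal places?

3.64 hours

Layer count = ceil(55.1 / 0.05) = 1102.
Per-layer time: 7.84 + 4.05 → 11.89 s.
Build time: 1102 × 11.89 s = 13102.78 s, i.e. 3.64 hours.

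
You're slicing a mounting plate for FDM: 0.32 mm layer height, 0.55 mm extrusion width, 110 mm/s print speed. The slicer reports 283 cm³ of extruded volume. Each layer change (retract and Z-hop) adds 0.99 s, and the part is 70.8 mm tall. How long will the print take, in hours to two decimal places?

Line area: 0.32 × 0.55 → 0.176 mm².
Path length: 283000 mm³ / 0.176 mm² → 1607954.5 mm.
Extrusion time = 1607954.5 / 110 = 14617.8 s.
Number of layers: 70.8 / 0.32 → 222 (rounded up).
Non-print overhead: 222 × 0.99 → 219.78 s.
Altogether 14617.8 + 219.78 = 14837.58 s, i.e. 4.12 hours.

4.12 hours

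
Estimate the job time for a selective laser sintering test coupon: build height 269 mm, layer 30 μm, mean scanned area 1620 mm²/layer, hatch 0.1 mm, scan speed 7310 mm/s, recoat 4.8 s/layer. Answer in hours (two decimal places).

Layers = ⌈269/0.03⌉ = 8967.
Hatch length per layer: 1620 / 0.1 → 16200 mm.
Laser time per layer = 16200 / 7310, so 2.2161 s.
Time per layer = 2.2161 + 4.8, so 7.0161 s.
Build time = 8967 × 7.0161 = 62913.3687 s = 17.48 hours.

17.48 hours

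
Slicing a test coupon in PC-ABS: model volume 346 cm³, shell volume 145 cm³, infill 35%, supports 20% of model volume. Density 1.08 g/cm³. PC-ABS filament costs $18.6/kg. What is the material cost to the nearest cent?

$5.72

Interior volume = 346 − 145, so 201 cm³.
Infill deposited: 0.35 × 201 → 70.35 cm³.
Support = 0.20 × 346 = 69.2 cm³.
Total printed volume: 145 + 70.35 + 69.2 → 284.55 cm³.
Mass = 284.55 × 1.08, so 307.314 g.
At $18.6/kg: 307.314/1000 × 18.6 = $5.72.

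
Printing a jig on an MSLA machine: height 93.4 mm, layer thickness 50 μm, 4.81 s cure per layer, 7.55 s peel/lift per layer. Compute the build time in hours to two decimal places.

Number of layers: 93.4 / 0.05 → 1868 (rounded up).
Per-layer time = 4.81 + 7.55 = 12.36 s.
Total = 1868 × 12.36 = 23088.48 s = 6.41 hours.

6.41 hours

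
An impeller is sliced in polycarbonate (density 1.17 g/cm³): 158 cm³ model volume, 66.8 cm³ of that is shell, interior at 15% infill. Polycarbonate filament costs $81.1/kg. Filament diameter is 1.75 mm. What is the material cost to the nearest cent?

$7.64

Infill region = 158 − 66.8 = 91.2 cm³.
Infill deposited = 0.15 × 91.2 = 13.68 cm³.
Total printed volume = 66.8 + 13.68 = 80.48 cm³.
Mass: 80.48 × 1.17 → 94.1616 g.
Cost = 94.1616 g / 1000 × $81.1/kg = $7.64.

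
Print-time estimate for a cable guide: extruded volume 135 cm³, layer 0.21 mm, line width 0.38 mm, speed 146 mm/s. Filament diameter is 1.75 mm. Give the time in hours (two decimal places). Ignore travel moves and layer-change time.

Bead cross-section: 0.21 × 0.38 → 0.0798 mm².
Toolpath length = 135 cm³ / 0.0798 mm² = 135000 / 0.0798 = 1691729.3 mm.
Time extruding: 1691729.3 / 146 → 11587.2 s.
In the requested units: 11587.2 s = 3.22 hours.

3.22 hours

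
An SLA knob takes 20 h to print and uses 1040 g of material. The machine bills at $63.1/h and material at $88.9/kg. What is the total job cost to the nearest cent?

$1354.46

Machine-time cost = 63.1 × 20, so $1262.00.
Material charge = 88.9 × 1040/1000 = $92.456.
Total = 1262.00 + 92.456 = 1354.456 ≈ $1354.46.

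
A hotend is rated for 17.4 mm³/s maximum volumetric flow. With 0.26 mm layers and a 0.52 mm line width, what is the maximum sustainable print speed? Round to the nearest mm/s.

Bead cross-section = 0.26 × 0.52 = 0.1352 mm².
v_max = Q/A = 17.4/0.1352 = 128.70 mm/s → 129 mm/s.

129 mm/s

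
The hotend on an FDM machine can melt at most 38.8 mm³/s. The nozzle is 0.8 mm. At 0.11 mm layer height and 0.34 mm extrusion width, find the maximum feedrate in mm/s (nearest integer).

1037 mm/s

Bead cross-section = 0.11 × 0.34, so 0.0374 mm².
Max speed = 38.8 / 0.0374 = 1037.43 ≈ 1037 mm/s.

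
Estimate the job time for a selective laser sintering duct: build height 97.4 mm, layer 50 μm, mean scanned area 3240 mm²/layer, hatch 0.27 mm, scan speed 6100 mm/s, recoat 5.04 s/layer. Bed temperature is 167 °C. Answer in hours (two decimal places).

Layers = ⌈97.4/0.05⌉ = 1948.
Per-layer scan distance = 3240 / 0.27 = 12000 mm.
Scan time per layer: 12000 / 6100 → 1.9672 s.
Time per layer = 1.9672 + 5.04, so 7.0072 s.
Total: 1948 × 7.0072 s = 13650.0256 s → 3.79 hours.

3.79 hours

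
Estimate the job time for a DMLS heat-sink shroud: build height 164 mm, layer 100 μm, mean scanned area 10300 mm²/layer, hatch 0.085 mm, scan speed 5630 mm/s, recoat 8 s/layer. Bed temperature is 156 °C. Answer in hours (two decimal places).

13.45 hours

Layer count = ceil(164 / 0.1) = 1640.
Hatch length per layer: 10300 / 0.085 → 121176.5 mm.
Per-layer scan time = 121176.5 / 5630, so 21.5234 s.
Per-layer time = 21.5234 + 8 = 29.5234 s.
Build time = 1640 × 29.5234 = 48418.376 s = 13.45 hours.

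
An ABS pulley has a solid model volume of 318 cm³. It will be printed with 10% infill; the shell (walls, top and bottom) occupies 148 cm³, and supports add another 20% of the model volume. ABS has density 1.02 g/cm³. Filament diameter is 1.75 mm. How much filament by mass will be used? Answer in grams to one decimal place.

233.2 g

Infill region = 318 − 148 = 170 cm³.
Infill volume = 0.10 × 170, so 17 cm³.
Support: 0.20 × 318 → 63.6 cm³.
Total printed volume = 148 + 17 + 63.6, so 228.6 cm³.
Mass = 228.6 × 1.02 = 233.172 g.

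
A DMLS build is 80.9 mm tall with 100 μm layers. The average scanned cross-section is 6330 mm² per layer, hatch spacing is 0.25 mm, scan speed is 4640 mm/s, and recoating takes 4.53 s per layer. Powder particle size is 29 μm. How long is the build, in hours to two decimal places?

2.24 hours

Number of layers: 80.9 / 0.1 → 809 (rounded up).
Scan path per layer = 6330 / 0.25 = 25320 mm.
Laser time per layer: 25320 / 4640 → 5.4569 s.
Per-layer time = 5.4569 + 4.53 = 9.9869 s.
Build time = 809 × 9.9869 = 8079.4021 s = 2.24 hours.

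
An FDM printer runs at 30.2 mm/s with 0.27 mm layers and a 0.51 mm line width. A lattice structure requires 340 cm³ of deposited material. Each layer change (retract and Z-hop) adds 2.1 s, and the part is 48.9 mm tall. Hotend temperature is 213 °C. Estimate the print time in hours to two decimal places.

Extrusion cross-section: 0.27 × 0.51 → 0.1377 mm².
Path length: 340000 mm³ / 0.1377 mm² → 2469135.8 mm.
Print-move time = 2469135.8 / 30.2, so 81759.5 s.
Number of layers: 48.9 / 0.27 → 182 (rounded up).
Non-print overhead: 182 × 2.1 → 382.2 s.
Total = 81759.5 + 382.2 = 82141.7 s = 22.82 hours.

22.82 hours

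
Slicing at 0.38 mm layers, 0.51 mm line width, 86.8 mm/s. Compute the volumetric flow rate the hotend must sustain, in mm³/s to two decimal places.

Extrusion cross-section = 0.38 × 0.51, so 0.1938 mm².
Volumetric flow = 86.8 × 0.1938 = 16.82 mm³/s.

16.82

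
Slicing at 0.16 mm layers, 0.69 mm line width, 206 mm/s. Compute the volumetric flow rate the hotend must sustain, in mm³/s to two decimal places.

22.74

Bead cross-section = 0.16 × 0.69, so 0.1104 mm².
Volumetric flow = 206 × 0.1104 = 22.74 mm³/s.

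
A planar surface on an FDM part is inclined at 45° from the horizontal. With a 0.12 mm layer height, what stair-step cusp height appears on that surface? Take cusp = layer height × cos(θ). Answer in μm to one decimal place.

84.9 μm

Cusp = layer height × cos(45°) = 0.12 × 0.7071 = 0.084852 mm = 84.9 μm.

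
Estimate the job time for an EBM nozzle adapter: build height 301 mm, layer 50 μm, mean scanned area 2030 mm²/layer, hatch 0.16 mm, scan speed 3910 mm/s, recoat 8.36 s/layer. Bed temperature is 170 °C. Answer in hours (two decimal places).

19.41 hours

Layer count = ceil(301 / 0.05) = 6020.
Per-layer scan distance: 2030 / 0.16 → 12687.5 mm.
Beam time per layer = 12687.5 / 3910, so 3.2449 s.
Layer cycle = 3.2449 + 8.36, so 11.6049 s.
Total: 6020 × 11.6049 s = 69861.498 s → 19.41 hours.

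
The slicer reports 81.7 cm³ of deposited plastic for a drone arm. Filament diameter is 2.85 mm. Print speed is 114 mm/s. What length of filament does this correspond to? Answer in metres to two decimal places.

12.81 m

Cross-section of 2.85 mm filament: π·(2.85/2)² = 6.3794 mm².
L = 81700 mm³ / 6.3794 mm² = 12806.85 mm, i.e. 12.81 m.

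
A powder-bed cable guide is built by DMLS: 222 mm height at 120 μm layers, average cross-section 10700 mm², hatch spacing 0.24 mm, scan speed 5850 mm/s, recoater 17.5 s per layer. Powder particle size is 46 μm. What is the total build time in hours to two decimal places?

Layer count = ceil(222 / 0.12) = 1850.
Hatch length per layer = 10700 / 0.24, so 44583.3 mm.
Laser time per layer = 44583.3 / 5850 = 7.6211 s.
Per-layer time: 7.6211 + 17.5 → 25.1211 s.
Build time = 1850 × 25.1211 = 46474.035 s = 12.91 hours.

12.91 hours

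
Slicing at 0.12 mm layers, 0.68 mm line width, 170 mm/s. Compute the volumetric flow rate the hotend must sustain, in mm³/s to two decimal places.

13.87

A = 0.12 × 0.68 = 0.0816 mm².
Volumetric flow = 170 × 0.0816 = 13.87 mm³/s.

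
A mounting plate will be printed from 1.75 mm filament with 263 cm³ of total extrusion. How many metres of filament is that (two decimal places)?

A = π r² = π × 0.875² = 2.4053 mm².
L = 263000 mm³ / 2.4053 mm² = 109341.87 mm, i.e. 109.34 m.

109.34 m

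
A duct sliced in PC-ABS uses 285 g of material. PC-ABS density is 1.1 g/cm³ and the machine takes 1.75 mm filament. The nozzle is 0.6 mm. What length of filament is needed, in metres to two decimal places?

107.72 m

Extruded volume: 285/1.1 = 259.0909 cm³ (259090.9 mm³).
Cross-section of 1.75 mm filament: π·(1.75/2)² = 2.4053 mm².
L = V/A = 259090.9/2.4053 = 107716.67 mm → 107.72 m.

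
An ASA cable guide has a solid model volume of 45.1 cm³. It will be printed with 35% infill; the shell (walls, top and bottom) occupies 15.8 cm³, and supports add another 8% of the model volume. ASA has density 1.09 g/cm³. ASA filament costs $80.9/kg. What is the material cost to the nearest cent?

$2.62

Volume inside the shell = 45.1 − 15.8, so 29.3 cm³.
Infill deposited = 0.35 × 29.3 = 10.255 cm³.
Support: 0.08 × 45.1 → 3.608 cm³.
Total extruded = 15.8 + 10.255 + 3.608, so 29.663 cm³.
Mass = 29.663 × 1.09, so 32.33267 g.
Cost = 32.33267 g / 1000 × $80.9/kg = $2.62.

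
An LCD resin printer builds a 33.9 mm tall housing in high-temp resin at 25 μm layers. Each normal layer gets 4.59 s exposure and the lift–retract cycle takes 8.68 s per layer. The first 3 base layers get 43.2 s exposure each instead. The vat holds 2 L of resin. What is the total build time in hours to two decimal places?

Number of layers: 33.9 / 0.025 → 1356 (rounded up).
Base layers = 3 × (43.2 + 8.68) = 155.64 s.
Remaining layers: 1353 × (4.59 + 8.68) → 17954.31 s.
Sum: 155.64 + 17954.31 = 18109.95 s → 5.03 hours.

5.03 hours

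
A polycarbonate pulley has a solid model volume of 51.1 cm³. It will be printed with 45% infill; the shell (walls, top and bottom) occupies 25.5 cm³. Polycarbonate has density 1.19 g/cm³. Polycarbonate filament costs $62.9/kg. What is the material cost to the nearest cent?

Infill region = 51.1 − 25.5 = 25.6 cm³.
Deposited infill = 0.45 × 25.6 = 11.52 cm³.
Deposited volume = 25.5 + 11.52 = 37.02 cm³.
Mass = 37.02 × 1.19 = 44.0538 g.
Cost = 44.0538 g / 1000 × $62.9/kg = $2.77.

$2.77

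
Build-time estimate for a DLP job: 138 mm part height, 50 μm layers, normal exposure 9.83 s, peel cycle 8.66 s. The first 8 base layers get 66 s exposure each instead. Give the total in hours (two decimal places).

14.30 hours

Layer count = ceil(138 / 0.05) = 2760.
Base layers: 8 × (66 + 8.66) → 597.28 s.
Regular layers: 2752 × (9.83 + 8.66) → 50884.48 s.
Total = 597.28 + 50884.48 = 51481.76 s = 14.30 hours.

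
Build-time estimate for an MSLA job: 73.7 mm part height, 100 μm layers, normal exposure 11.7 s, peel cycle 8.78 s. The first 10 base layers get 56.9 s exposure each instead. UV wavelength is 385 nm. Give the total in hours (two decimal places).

Layer count = ceil(73.7 / 0.1) = 737.
Bottom layers = 10 × (56.9 + 8.78) = 656.8 s.
Remaining layers = 727 × (11.7 + 8.78), so 14888.96 s.
Total = 656.8 + 14888.96 = 15545.76 s = 4.32 hours.

4.32 hours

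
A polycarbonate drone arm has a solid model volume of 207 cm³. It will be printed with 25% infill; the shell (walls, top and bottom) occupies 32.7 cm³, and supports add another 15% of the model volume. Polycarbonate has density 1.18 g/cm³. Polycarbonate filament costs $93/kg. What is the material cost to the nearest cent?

Volume inside the shell: 207 − 32.7 → 174.3 cm³.
Infill deposited: 0.25 × 174.3 → 43.575 cm³.
Support = 0.15 × 207 = 31.05 cm³.
Total printed volume: 32.7 + 43.575 + 31.05 → 107.325 cm³.
Mass = 107.325 × 1.18 = 126.6435 g.
Cost = 126.6435 g / 1000 × $93/kg = $11.78.

$11.78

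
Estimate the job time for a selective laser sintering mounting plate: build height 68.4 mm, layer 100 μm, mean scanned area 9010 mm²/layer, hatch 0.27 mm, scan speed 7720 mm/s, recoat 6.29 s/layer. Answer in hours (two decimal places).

2.02 hours

Layer count = ceil(68.4 / 0.1) = 684.
Per-layer scan distance: 9010 / 0.27 → 33370.4 mm.
Scan time per layer: 33370.4 / 7720 → 4.3226 s.
Layer cycle = 4.3226 + 6.29 = 10.6126 s.
Build time = 684 × 10.6126 = 7259.0184 s = 2.02 hours.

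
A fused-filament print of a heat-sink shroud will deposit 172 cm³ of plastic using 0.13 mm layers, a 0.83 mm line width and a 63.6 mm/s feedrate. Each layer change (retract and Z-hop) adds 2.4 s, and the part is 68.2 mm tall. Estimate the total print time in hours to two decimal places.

7.31 hours

Extrusion cross-section = 0.13 × 0.83, so 0.1079 mm².
Toolpath length = 172 cm³ / 0.1079 mm² = 172000 / 0.1079 = 1594068.6 mm.
Print-move time: 1594068.6 / 63.6 → 25064 s.
Number of layers: 68.2 / 0.13 → 525 (rounded up).
Layer-change overhead = 525 × 2.4 = 1260 s.
Altogether 25064 + 1260 = 26324 s, i.e. 7.31 hours.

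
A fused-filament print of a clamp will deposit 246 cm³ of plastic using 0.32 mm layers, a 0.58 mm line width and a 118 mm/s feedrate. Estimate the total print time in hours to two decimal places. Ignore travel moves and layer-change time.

Extrusion cross-section = 0.32 × 0.58, so 0.1856 mm².
Path length: 246000 mm³ / 0.1856 mm² → 1325431 mm.
Time extruding = 1325431 / 118, so 11232.5 s.
That's 11232.5 s → 3.12 hours.

3.12 hours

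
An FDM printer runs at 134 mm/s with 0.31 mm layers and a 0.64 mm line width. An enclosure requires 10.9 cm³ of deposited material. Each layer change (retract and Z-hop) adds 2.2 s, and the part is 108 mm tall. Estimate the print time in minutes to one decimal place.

19.6 minutes

Extrusion cross-section = 0.31 × 0.64, so 0.1984 mm².
Path length: 10900 mm³ / 0.1984 mm² → 54939.5 mm.
Print-move time = 54939.5 / 134 = 410 s.
Number of layers: 108 / 0.31 → 349 (rounded up).
Non-print overhead = 349 × 2.2 = 767.8 s.
Total = 410 + 767.8 = 1177.8 s = 19.6 minutes.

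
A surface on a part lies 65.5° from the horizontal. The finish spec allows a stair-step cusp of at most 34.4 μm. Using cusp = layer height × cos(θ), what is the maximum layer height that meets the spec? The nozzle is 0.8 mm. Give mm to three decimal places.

cos(65.5°) = 0.4147; t_max = 0.0344/0.4147 = 0.083 mm.

0.083 mm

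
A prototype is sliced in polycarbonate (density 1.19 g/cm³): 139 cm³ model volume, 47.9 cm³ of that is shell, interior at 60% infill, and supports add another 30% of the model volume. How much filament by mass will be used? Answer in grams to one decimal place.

171.7 g

Interior volume = 139 − 47.9, so 91.1 cm³.
Deposited infill: 0.60 × 91.1 → 54.66 cm³.
Support = 0.30 × 139, so 41.7 cm³.
Deposited volume = 47.9 + 54.66 + 41.7 = 144.26 cm³.
Mass = 144.26 × 1.19 = 171.6694 g.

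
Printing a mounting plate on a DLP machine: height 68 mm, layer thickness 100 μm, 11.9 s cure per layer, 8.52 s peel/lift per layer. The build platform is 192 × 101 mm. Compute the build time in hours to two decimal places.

Number of layers: 68 / 0.1 → 680 (rounded up).
Per-layer time: 11.9 + 8.52 → 20.42 s.
Total = 680 × 20.42 = 13885.6 s = 3.86 hours.

3.86 hours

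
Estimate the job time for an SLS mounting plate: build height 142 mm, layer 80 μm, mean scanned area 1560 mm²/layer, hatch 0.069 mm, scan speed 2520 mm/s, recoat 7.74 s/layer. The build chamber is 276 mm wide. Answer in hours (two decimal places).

8.24 hours

Number of layers: 142 / 0.08 → 1775 (rounded up).
Scan path per layer = 1560 / 0.069, so 22608.7 mm.
Laser time per layer = 22608.7 / 2520 = 8.9717 s.
Time per layer: 8.9717 + 7.74 → 16.7117 s.
Total: 1775 × 16.7117 s = 29663.2675 s → 8.24 hours.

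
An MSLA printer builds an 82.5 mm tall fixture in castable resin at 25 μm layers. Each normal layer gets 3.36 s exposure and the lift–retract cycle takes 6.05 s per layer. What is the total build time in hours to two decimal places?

8.63 hours

Layers = ⌈82.5/0.025⌉ = 3300.
Per-layer time = 3.36 + 6.05, so 9.41 s.
Total = 3300 × 9.41 = 31053 s = 8.63 hours.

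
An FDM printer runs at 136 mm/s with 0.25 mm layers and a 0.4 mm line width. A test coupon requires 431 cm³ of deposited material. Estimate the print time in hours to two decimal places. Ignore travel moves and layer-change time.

8.80 hours

Line area = 0.25 × 0.4 = 0.1 mm².
Total extruded path = 431000/0.1 = 4310000 mm.
Time extruding = 4310000 / 136 = 31691.2 s.
31691.2 s = 8.80 hours.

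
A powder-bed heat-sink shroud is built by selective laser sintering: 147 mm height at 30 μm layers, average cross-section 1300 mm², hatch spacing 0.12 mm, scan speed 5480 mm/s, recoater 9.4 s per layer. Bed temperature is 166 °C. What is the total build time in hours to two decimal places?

Layer count = ceil(147 / 0.03) = 4900.
Scan path per layer = 1300 / 0.12, so 10833.3 mm.
Laser time per layer = 10833.3 / 5480, so 1.9769 s.
Layer cycle = 1.9769 + 9.4 = 11.3769 s.
Build time = 4900 × 11.3769 = 55746.81 s = 15.49 hours.

15.49 hours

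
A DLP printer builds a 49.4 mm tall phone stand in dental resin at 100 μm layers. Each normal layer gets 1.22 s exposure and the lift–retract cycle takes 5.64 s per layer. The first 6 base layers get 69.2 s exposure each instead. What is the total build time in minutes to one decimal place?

63.3 minutes

Layer count = ceil(49.4 / 0.1) = 494.
Burn-in layers: 6 × (69.2 + 5.64) → 449.04 s.
Regular layers = 488 × (1.22 + 5.64) = 3347.68 s.
Sum: 449.04 + 3347.68 = 3796.72 s → 63.3 minutes.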